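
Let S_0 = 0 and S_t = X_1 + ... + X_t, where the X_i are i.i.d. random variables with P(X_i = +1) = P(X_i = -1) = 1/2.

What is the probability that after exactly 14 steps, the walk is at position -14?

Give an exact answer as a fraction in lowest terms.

To reach position -14 after 14 steps: need 0 steps of +1 and 14 of -1.
Favorable paths: C(14,0) = 1
Total paths: 2^14 = 16384
P = 1/16384 = 1/16384

Answer: 1/16384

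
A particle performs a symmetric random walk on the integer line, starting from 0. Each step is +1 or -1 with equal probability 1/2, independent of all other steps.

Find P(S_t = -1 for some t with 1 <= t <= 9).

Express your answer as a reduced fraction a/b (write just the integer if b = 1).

Answer: 193/256

Derivation:
Count via complement. Let g(t,s) = #length-t paths at position s with S_1..S_t all ≠ -1.
g(t,s) = g(t-1,s-1) + g(t-1,s+1) for s ≠ -1; g(t,-1) = 0.
t=0: g(0,0)=1
t=1: g(1,1)=1
t=2: g(2,0)=1 g(2,2)=1
t=3: g(3,1)=2 g(3,3)=1
t=4: g(4,0)=2 g(4,2)=3 g(4,4)=1
t=5: g(5,1)=5 g(5,3)=4 g(5,5)=1
t=6: g(6,0)=5 g(6,2)=9 g(6,4)=5 g(6,6)=1
t=7: g(7,1)=14 g(7,3)=14 g(7,5)=6 g(7,7)=1
t=8: g(8,0)=14 g(8,2)=28 g(8,4)=20 g(8,6)=7 g(8,8)=1
t=9: g(9,1)=42 g(9,3)=48 g(9,5)=27 g(9,7)=8 g(9,9)=1
Paths never hitting -1: Σ_s g(9,s) = 126
Paths hitting -1: 2^9 - 126 = 386
P = 386/512 = 193/256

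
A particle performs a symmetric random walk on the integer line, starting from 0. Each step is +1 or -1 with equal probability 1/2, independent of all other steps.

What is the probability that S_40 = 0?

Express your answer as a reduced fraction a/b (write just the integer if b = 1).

Answer: 34461632205/274877906944

Derivation:
To return to 0 after 40 steps: need exactly 20 steps of +1 and 20 of -1.
Favorable paths: C(40,20) = 137846528820
Total paths: 2^40 = 1099511627776
P = 137846528820/1099511627776 = 34461632205/274877906944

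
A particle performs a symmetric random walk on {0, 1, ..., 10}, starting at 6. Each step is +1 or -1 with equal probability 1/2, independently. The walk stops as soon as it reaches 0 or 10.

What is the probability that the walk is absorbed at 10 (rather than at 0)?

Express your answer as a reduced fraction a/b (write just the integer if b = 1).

Symmetric walk (p = 1/2): the harmonic-function argument gives P(hit 10 before 0 | start at 6) = a/N.
P = 6/10 = 3/5

Answer: 3/5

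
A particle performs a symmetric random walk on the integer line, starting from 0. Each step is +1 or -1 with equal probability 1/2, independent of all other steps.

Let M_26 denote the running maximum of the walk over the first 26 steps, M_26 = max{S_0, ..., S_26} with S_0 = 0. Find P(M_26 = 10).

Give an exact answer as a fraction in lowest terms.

Answer: 1562275/67108864

Derivation:
Let M_26 = max(S_0,...,S_26). Use the reflection principle: for j ≥ 1, #{paths with M_26 ≥ j} = #{S_26 ≥ j} + #{S_26 ≥ j+1}.
By reflection, #{M_26 ≥ 10} = #{S_26 ≥ 10} + #{S_26 ≥ 11} = 2533987 + 971712 = 3505699.
#{M_26 ≥ 11} = #{S_26 ≥ 11} + #{S_26 ≥ 12} = 971712 + 971712 = 1943424.
#{M_26 = 10} = 3505699 - 1943424 = 1562275.
P(M_26 = 10) = 1562275/67108864 = 1562275/67108864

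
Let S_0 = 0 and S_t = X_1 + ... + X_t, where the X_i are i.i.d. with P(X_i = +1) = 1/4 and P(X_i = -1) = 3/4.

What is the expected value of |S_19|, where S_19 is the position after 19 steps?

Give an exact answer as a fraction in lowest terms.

S_19 takes values m ≡ 1 (mod 2) with |m| ≤ 19; P(S_19=m) = C(19,(19+m)/2) · (1/4)^((19+m)/2) · (3/4)^((19-m)/2).
Distribution: P(S=-19)=1162261467/274877906944, P(S=-17)=7360989291/274877906944, P(S=-15)=22082967873/274877906944, P(S=-13)=41712272649/274877906944, P(S=-11)=13904090883/68719476736, P(S=-9)=13904090883/68719476736, P(S=-7)=10814292909/68719476736, P(S=-5)=6694562277/68719476736, P(S=-3)=6694562277/137438953472, P(S=-1)=2727414261/137438953472, P(S=1)=909138087/137438953472, P(S=3)=247946751/137438953472, P(S=5)=27549639/68719476736, P(S=7)=4944807/68719476736, P(S=9)=706401/68719476736, P(S=11)=78489/68719476736, P(S=13)=26163/274877906944, P(S=15)=1539/274877906944, P(S=17)=57/274877906944, P(S=19)=1/274877906944
E[|S_19|] = Σ_m |m|·P(S_19=m) = 163711838773/17179869184

Answer: 163711838773/17179869184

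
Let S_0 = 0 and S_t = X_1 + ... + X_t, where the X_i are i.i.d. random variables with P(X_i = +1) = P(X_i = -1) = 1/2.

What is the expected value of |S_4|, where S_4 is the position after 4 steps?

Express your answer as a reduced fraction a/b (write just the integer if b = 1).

S_4 takes values m ≡ 0 (mod 2) with |m| ≤ 4; P(S_4=m) = C(4,(4+m)/2)/2^4.
Total paths: 2^4 = 16
Distribution: P(S=-4)=1/16, P(S=-2)=4/16, P(S=0)=6/16, P(S=2)=4/16, P(S=4)=1/16
E[|S_4|] = Σ_m |m|·P(S_4=m) = 24/16 = 3/2

Answer: 3/2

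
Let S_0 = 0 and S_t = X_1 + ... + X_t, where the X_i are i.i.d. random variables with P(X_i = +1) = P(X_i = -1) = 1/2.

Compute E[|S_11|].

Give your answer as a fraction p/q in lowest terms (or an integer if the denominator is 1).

S_11 takes values m ≡ 1 (mod 2) with |m| ≤ 11; P(S_11=m) = C(11,(11+m)/2)/2^11.
Total paths: 2^11 = 2048
Distribution: P(S=-11)=1/2048, P(S=-9)=11/2048, P(S=-7)=55/2048, P(S=-5)=165/2048, P(S=-3)=330/2048, P(S=-1)=462/2048, P(S=1)=462/2048, P(S=3)=330/2048, P(S=5)=165/2048, P(S=7)=55/2048, P(S=9)=11/2048, P(S=11)=1/2048
E[|S_11|] = Σ_m |m|·P(S_11=m) = 5544/2048 = 693/256

Answer: 693/256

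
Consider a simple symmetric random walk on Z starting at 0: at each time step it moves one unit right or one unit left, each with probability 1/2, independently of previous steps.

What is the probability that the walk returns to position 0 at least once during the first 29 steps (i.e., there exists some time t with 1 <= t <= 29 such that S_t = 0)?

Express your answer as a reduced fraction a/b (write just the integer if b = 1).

Answer: 28539857/33554432

Derivation:
Count via complement. Let g(t,s) = #length-t paths at position s with S_1..S_t all ≠ 0.
g(t,s) = g(t-1,s-1) + g(t-1,s+1) for s ≠ 0; g(t,0) = 0.
t=0: g(0,0)=1
t=1: g(1,-1)=1 g(1,1)=1
t=2: g(2,-2)=1 g(2,2)=1
t=3: g(3,-3)=1 g(3,-1)=1 g(3,1)=1 g(3,3)=1
t=4: g(4,-4)=1 g(4,-2)=2 g(4,2)=2 g(4,4)=1
t=5: g(5,-5)=1 g(5,-3)=3 g(5,-1)=2 g(5,1)=2 g(5,3)=3 g(5,5)=1
t=6: g(6,-6)=1 g(6,-4)=4 g(6,-2)=5 g(6,2)=5 g(6,4)=4 g(6,6)=1
t=7: g(7,-7)=1 g(7,-5)=5 g(7,-3)=9 g(7,-1)=5 g(7,1)=5 g(7,3)=9 g(7,5)=5 g(7,7)=1
t=8: g(8,-8)=1 g(8,-6)=6 g(8,-4)=14 g(8,-2)=14 g(8,2)=14 g(8,4)=14 g(8,6)=6 g(8,8)=1
t=9: g(9,-9)=1 g(9,-7)=7 g(9,-5)=20 g(9,-3)=28 g(9,-1)=14 g(9,1)=14 g(9,3)=28 g(9,5)=20 g(9,7)=7 g(9,9)=1
t=10: g(10,-10)=1 g(10,-8)=8 g(10,-6)=27 g(10,-4)=48 g(10,-2)=42 g(10,2)=42 g(10,4)=48 g(10,6)=27 g(10,8)=8 g(10,10)=1
t=11: g(11,-11)=1 g(11,-9)=9 g(11,-7)=35 g(11,-5)=75 g(11,-3)=90 g(11,-1)=42 g(11,1)=42 g(11,3)=90 g(11,5)=75 g(11,7)=35 g(11,9)=9 g(11,11)=1
t=12: g(12,-12)=1 g(12,-10)=10 g(12,-8)=44 g(12,-6)=110 g(12,-4)=165 g(12,-2)=132 g(12,2)=132 g(12,4)=165 g(12,6)=110 g(12,8)=44 g(12,10)=10 g(12,12)=1
t=13: g(13,-13)=1 g(13,-11)=11 g(13,-9)=54 g(13,-7)=154 g(13,-5)=275 g(13,-3)=297 g(13,-1)=132 g(13,1)=132 g(13,3)=297 g(13,5)=275 g(13,7)=154 g(13,9)=54 g(13,11)=11 g(13,13)=1
t=14: g(14,-14)=1 g(14,-12)=12 g(14,-10)=65 g(14,-8)=208 g(14,-6)=429 g(14,-4)=572 g(14,-2)=429 g(14,2)=429 g(14,4)=572 g(14,6)=429 g(14,8)=208 g(14,10)=65 g(14,12)=12 g(14,14)=1
t=15: g(15,-15)=1 g(15,-13)=13 g(15,-11)=77 g(15,-9)=273 g(15,-7)=637 g(15,-5)=1001 g(15,-3)=1001 g(15,-1)=429 g(15,1)=429 g(15,3)=1001 g(15,5)=1001 g(15,7)=637 g(15,9)=273 g(15,11)=77 g(15,13)=13 g(15,15)=1
t=16: g(16,-16)=1 g(16,-14)=14 g(16,-12)=90 g(16,-10)=350 g(16,-8)=910 g(16,-6)=1638 g(16,-4)=2002 g(16,-2)=1430 g(16,2)=1430 g(16,4)=2002 g(16,6)=1638 g(16,8)=910 g(16,10)=350 g(16,12)=90 g(16,14)=14 g(16,16)=1
t=17: g(17,-17)=1 g(17,-15)=15 g(17,-13)=104 g(17,-11)=440 g(17,-9)=1260 g(17,-7)=2548 g(17,-5)=3640 g(17,-3)=3432 g(17,-1)=1430 g(17,1)=1430 g(17,3)=3432 g(17,5)=3640 g(17,7)=2548 g(17,9)=1260 g(17,11)=440 g(17,13)=104 g(17,15)=15 g(17,17)=1
t=18: g(18,-18)=1 g(18,-16)=16 g(18,-14)=119 g(18,-12)=544 g(18,-10)=1700 g(18,-8)=3808 g(18,-6)=6188 g(18,-4)=7072 g(18,-2)=4862 g(18,2)=4862 g(18,4)=7072 g(18,6)=6188 g(18,8)=3808 g(18,10)=1700 g(18,12)=544 g(18,14)=119 g(18,16)=16 g(18,18)=1
t=19: g(19,-19)=1 g(19,-17)=17 g(19,-15)=135 g(19,-13)=663 g(19,-11)=2244 g(19,-9)=5508 g(19,-7)=9996 g(19,-5)=13260 g(19,-3)=11934 g(19,-1)=4862 g(19,1)=4862 g(19,3)=11934 g(19,5)=13260 g(19,7)=9996 g(19,9)=5508 g(19,11)=2244 g(19,13)=663 g(19,15)=135 g(19,17)=17 g(19,19)=1
t=20: g(20,-20)=1 g(20,-18)=18 g(20,-16)=152 g(20,-14)=798 g(20,-12)=2907 g(20,-10)=7752 g(20,-8)=15504 g(20,-6)=23256 g(20,-4)=25194 g(20,-2)=16796 g(20,2)=16796 g(20,4)=25194 g(20,6)=23256 g(20,8)=15504 g(20,10)=7752 g(20,12)=2907 g(20,14)=798 g(20,16)=152 g(20,18)=18 g(20,20)=1
t=21: g(21,-21)=1 g(21,-19)=19 g(21,-17)=170 g(21,-15)=950 g(21,-13)=3705 g(21,-11)=10659 g(21,-9)=23256 g(21,-7)=38760 g(21,-5)=48450 g(21,-3)=41990 g(21,-1)=16796 g(21,1)=16796 g(21,3)=41990 g(21,5)=48450 g(21,7)=38760 g(21,9)=23256 g(21,11)=10659 g(21,13)=3705 g(21,15)=950 g(21,17)=170 g(21,19)=19 g(21,21)=1
t=22: g(22,-22)=1 g(22,-20)=20 g(22,-18)=189 g(22,-16)=1120 g(22,-14)=4655 g(22,-12)=14364 g(22,-10)=33915 g(22,-8)=62016 g(22,-6)=87210 g(22,-4)=90440 g(22,-2)=58786 g(22,2)=58786 g(22,4)=90440 g(22,6)=87210 g(22,8)=62016 g(22,10)=33915 g(22,12)=14364 g(22,14)=4655 g(22,16)=1120 g(22,18)=189 g(22,20)=20 g(22,22)=1
t=23: g(23,-23)=1 g(23,-21)=21 g(23,-19)=209 g(23,-17)=1309 g(23,-15)=5775 g(23,-13)=19019 g(23,-11)=48279 g(23,-9)=95931 g(23,-7)=149226 g(23,-5)=177650 g(23,-3)=149226 g(23,-1)=58786 g(23,1)=58786 g(23,3)=149226 g(23,5)=177650 g(23,7)=149226 g(23,9)=95931 g(23,11)=48279 g(23,13)=19019 g(23,15)=5775 g(23,17)=1309 g(23,19)=209 g(23,21)=21 g(23,23)=1
t=24: g(24,-24)=1 g(24,-22)=22 g(24,-20)=230 g(24,-18)=1518 g(24,-16)=7084 g(24,-14)=24794 g(24,-12)=67298 g(24,-10)=144210 g(24,-8)=245157 g(24,-6)=326876 g(24,-4)=326876 g(24,-2)=208012 g(24,2)=208012 g(24,4)=326876 g(24,6)=326876 g(24,8)=245157 g(24,10)=144210 g(24,12)=67298 g(24,14)=24794 g(24,16)=7084 g(24,18)=1518 g(24,20)=230 g(24,22)=22 g(24,24)=1
t=25: g(25,-25)=1 g(25,-23)=23 g(25,-21)=252 g(25,-19)=1748 g(25,-17)=8602 g(25,-15)=31878 g(25,-13)=92092 g(25,-11)=211508 g(25,-9)=389367 g(25,-7)=572033 g(25,-5)=653752 g(25,-3)=534888 g(25,-1)=208012 g(25,1)=208012 g(25,3)=534888 g(25,5)=653752 g(25,7)=572033 g(25,9)=389367 g(25,11)=211508 g(25,13)=92092 g(25,15)=31878 g(25,17)=8602 g(25,19)=1748 g(25,21)=252 g(25,23)=23 g(25,25)=1
t=26: g(26,-26)=1 g(26,-24)=24 g(26,-22)=275 g(26,-20)=2000 g(26,-18)=10350 g(26,-16)=40480 g(26,-14)=123970 g(26,-12)=303600 g(26,-10)=600875 g(26,-8)=961400 g(26,-6)=1225785 g(26,-4)=1188640 g(26,-2)=742900 g(26,2)=742900 g(26,4)=1188640 g(26,6)=1225785 g(26,8)=961400 g(26,10)=600875 g(26,12)=303600 g(26,14)=123970 g(26,16)=40480 g(26,18)=10350 g(26,20)=2000 g(26,22)=275 g(26,24)=24 g(26,26)=1
t=27: g(27,-27)=1 g(27,-25)=25 g(27,-23)=299 g(27,-21)=2275 g(27,-19)=12350 g(27,-17)=50830 g(27,-15)=164450 g(27,-13)=427570 g(27,-11)=904475 g(27,-9)=1562275 g(27,-7)=2187185 g(27,-5)=2414425 g(27,-3)=1931540 g(27,-1)=742900 g(27,1)=742900 g(27,3)=1931540 g(27,5)=2414425 g(27,7)=2187185 g(27,9)=1562275 g(27,11)=904475 g(27,13)=427570 g(27,15)=164450 g(27,17)=50830 g(27,19)=12350 g(27,21)=2275 g(27,23)=299 g(27,25)=25 g(27,27)=1
t=28: g(28,-28)=1 g(28,-26)=26 g(28,-24)=324 g(28,-22)=2574 g(28,-20)=14625 g(28,-18)=63180 g(28,-16)=215280 g(28,-14)=592020 g(28,-12)=1332045 g(28,-10)=2466750 g(28,-8)=3749460 g(28,-6)=4601610 g(28,-4)=4345965 g(28,-2)=2674440 g(28,2)=2674440 g(28,4)=4345965 g(28,6)=4601610 g(28,8)=3749460 g(28,10)=2466750 g(28,12)=1332045 g(28,14)=592020 g(28,16)=215280 g(28,18)=63180 g(28,20)=14625 g(28,22)=2574 g(28,24)=324 g(28,26)=26 g(28,28)=1
t=29: g(29,-29)=1 g(29,-27)=27 g(29,-25)=350 g(29,-23)=2898 g(29,-21)=17199 g(29,-19)=77805 g(29,-17)=278460 g(29,-15)=807300 g(29,-13)=1924065 g(29,-11)=3798795 g(29,-9)=6216210 g(29,-7)=8351070 g(29,-5)=8947575 g(29,-3)=7020405 g(29,-1)=2674440 g(29,1)=2674440 g(29,3)=7020405 g(29,5)=8947575 g(29,7)=8351070 g(29,9)=6216210 g(29,11)=3798795 g(29,13)=1924065 g(29,15)=807300 g(29,17)=278460 g(29,19)=77805 g(29,21)=17199 g(29,23)=2898 g(29,25)=350 g(29,27)=27 g(29,29)=1
Paths never hitting 0: Σ_s g(29,s) = 80233200
Paths hitting 0: 2^29 - 80233200 = 456637712
P = 456637712/536870912 = 28539857/33554432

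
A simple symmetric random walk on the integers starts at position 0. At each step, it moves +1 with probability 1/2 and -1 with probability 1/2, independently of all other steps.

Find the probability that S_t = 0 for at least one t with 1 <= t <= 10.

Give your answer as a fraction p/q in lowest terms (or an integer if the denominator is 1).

Answer: 193/256

Derivation:
Count via complement. Let g(t,s) = #length-t paths at position s with S_1..S_t all ≠ 0.
g(t,s) = g(t-1,s-1) + g(t-1,s+1) for s ≠ 0; g(t,0) = 0.
t=0: g(0,0)=1
t=1: g(1,-1)=1 g(1,1)=1
t=2: g(2,-2)=1 g(2,2)=1
t=3: g(3,-3)=1 g(3,-1)=1 g(3,1)=1 g(3,3)=1
t=4: g(4,-4)=1 g(4,-2)=2 g(4,2)=2 g(4,4)=1
t=5: g(5,-5)=1 g(5,-3)=3 g(5,-1)=2 g(5,1)=2 g(5,3)=3 g(5,5)=1
t=6: g(6,-6)=1 g(6,-4)=4 g(6,-2)=5 g(6,2)=5 g(6,4)=4 g(6,6)=1
t=7: g(7,-7)=1 g(7,-5)=5 g(7,-3)=9 g(7,-1)=5 g(7,1)=5 g(7,3)=9 g(7,5)=5 g(7,7)=1
t=8: g(8,-8)=1 g(8,-6)=6 g(8,-4)=14 g(8,-2)=14 g(8,2)=14 g(8,4)=14 g(8,6)=6 g(8,8)=1
t=9: g(9,-9)=1 g(9,-7)=7 g(9,-5)=20 g(9,-3)=28 g(9,-1)=14 g(9,1)=14 g(9,3)=28 g(9,5)=20 g(9,7)=7 g(9,9)=1
t=10: g(10,-10)=1 g(10,-8)=8 g(10,-6)=27 g(10,-4)=48 g(10,-2)=42 g(10,2)=42 g(10,4)=48 g(10,6)=27 g(10,8)=8 g(10,10)=1
Paths never hitting 0: Σ_s g(10,s) = 252
Paths hitting 0: 2^10 - 252 = 772
P = 772/1024 = 193/256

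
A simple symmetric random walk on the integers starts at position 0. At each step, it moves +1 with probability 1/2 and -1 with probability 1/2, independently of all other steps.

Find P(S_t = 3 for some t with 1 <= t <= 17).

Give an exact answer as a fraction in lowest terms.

Answer: 15751/32768

Derivation:
Count via complement. Let g(t,s) = #length-t paths at position s with S_1..S_t all ≠ 3.
g(t,s) = g(t-1,s-1) + g(t-1,s+1) for s ≠ 3; g(t,3) = 0.
t=0: g(0,0)=1
t=1: g(1,-1)=1 g(1,1)=1
t=2: g(2,-2)=1 g(2,0)=2 g(2,2)=1
t=3: g(3,-3)=1 g(3,-1)=3 g(3,1)=3
t=4: g(4,-4)=1 g(4,-2)=4 g(4,0)=6 g(4,2)=3
t=5: g(5,-5)=1 g(5,-3)=5 g(5,-1)=10 g(5,1)=9
t=6: g(6,-6)=1 g(6,-4)=6 g(6,-2)=15 g(6,0)=19 g(6,2)=9
t=7: g(7,-7)=1 g(7,-5)=7 g(7,-3)=21 g(7,-1)=34 g(7,1)=28
t=8: g(8,-8)=1 g(8,-6)=8 g(8,-4)=28 g(8,-2)=55 g(8,0)=62 g(8,2)=28
t=9: g(9,-9)=1 g(9,-7)=9 g(9,-5)=36 g(9,-3)=83 g(9,-1)=117 g(9,1)=90
t=10: g(10,-10)=1 g(10,-8)=10 g(10,-6)=45 g(10,-4)=119 g(10,-2)=200 g(10,0)=207 g(10,2)=90
t=11: g(11,-11)=1 g(11,-9)=11 g(11,-7)=55 g(11,-5)=164 g(11,-3)=319 g(11,-1)=407 g(11,1)=297
t=12: g(12,-12)=1 g(12,-10)=12 g(12,-8)=66 g(12,-6)=219 g(12,-4)=483 g(12,-2)=726 g(12,0)=704 g(12,2)=297
t=13: g(13,-13)=1 g(13,-11)=13 g(13,-9)=78 g(13,-7)=285 g(13,-5)=702 g(13,-3)=1209 g(13,-1)=1430 g(13,1)=1001
t=14: g(14,-14)=1 g(14,-12)=14 g(14,-10)=91 g(14,-8)=363 g(14,-6)=987 g(14,-4)=1911 g(14,-2)=2639 g(14,0)=2431 g(14,2)=1001
t=15: g(15,-15)=1 g(15,-13)=15 g(15,-11)=105 g(15,-9)=454 g(15,-7)=1350 g(15,-5)=2898 g(15,-3)=4550 g(15,-1)=5070 g(15,1)=3432
t=16: g(16,-16)=1 g(16,-14)=16 g(16,-12)=120 g(16,-10)=559 g(16,-8)=1804 g(16,-6)=4248 g(16,-4)=7448 g(16,-2)=9620 g(16,0)=8502 g(16,2)=3432
t=17: g(17,-17)=1 g(17,-15)=17 g(17,-13)=136 g(17,-11)=679 g(17,-9)=2363 g(17,-7)=6052 g(17,-5)=11696 g(17,-3)=17068 g(17,-1)=18122 g(17,1)=11934
Paths never hitting 3: Σ_s g(17,s) = 68068
Paths hitting 3: 2^17 - 68068 = 63004
P = 63004/131072 = 15751/32768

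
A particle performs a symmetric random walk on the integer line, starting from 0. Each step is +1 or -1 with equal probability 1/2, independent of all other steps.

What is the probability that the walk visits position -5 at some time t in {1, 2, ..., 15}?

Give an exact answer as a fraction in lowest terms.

Count via complement. Let g(t,s) = #length-t paths at position s with S_1..S_t all ≠ -5.
g(t,s) = g(t-1,s-1) + g(t-1,s+1) for s ≠ -5; g(t,-5) = 0.
t=0: g(0,0)=1
t=1: g(1,-1)=1 g(1,1)=1
t=2: g(2,-2)=1 g(2,0)=2 g(2,2)=1
t=3: g(3,-3)=1 g(3,-1)=3 g(3,1)=3 g(3,3)=1
t=4: g(4,-4)=1 g(4,-2)=4 g(4,0)=6 g(4,2)=4 g(4,4)=1
t=5: g(5,-3)=5 g(5,-1)=10 g(5,1)=10 g(5,3)=5 g(5,5)=1
t=6: g(6,-4)=5 g(6,-2)=15 g(6,0)=20 g(6,2)=15 g(6,4)=6 g(6,6)=1
t=7: g(7,-3)=20 g(7,-1)=35 g(7,1)=35 g(7,3)=21 g(7,5)=7 g(7,7)=1
t=8: g(8,-4)=20 g(8,-2)=55 g(8,0)=70 g(8,2)=56 g(8,4)=28 g(8,6)=8 g(8,8)=1
t=9: g(9,-3)=75 g(9,-1)=125 g(9,1)=126 g(9,3)=84 g(9,5)=36 g(9,7)=9 g(9,9)=1
t=10: g(10,-4)=75 g(10,-2)=200 g(10,0)=251 g(10,2)=210 g(10,4)=120 g(10,6)=45 g(10,8)=10 g(10,10)=1
t=11: g(11,-3)=275 g(11,-1)=451 g(11,1)=461 g(11,3)=330 g(11,5)=165 g(11,7)=55 g(11,9)=11 g(11,11)=1
t=12: g(12,-4)=275 g(12,-2)=726 g(12,0)=912 g(12,2)=791 g(12,4)=495 g(12,6)=220 g(12,8)=66 g(12,10)=12 g(12,12)=1
t=13: g(13,-3)=1001 g(13,-1)=1638 g(13,1)=1703 g(13,3)=1286 g(13,5)=715 g(13,7)=286 g(13,9)=78 g(13,11)=13 g(13,13)=1
t=14: g(14,-4)=1001 g(14,-2)=2639 g(14,0)=3341 g(14,2)=2989 g(14,4)=2001 g(14,6)=1001 g(14,8)=364 g(14,10)=91 g(14,12)=14 g(14,14)=1
t=15: g(15,-3)=3640 g(15,-1)=5980 g(15,1)=6330 g(15,3)=4990 g(15,5)=3002 g(15,7)=1365 g(15,9)=455 g(15,11)=105 g(15,13)=15 g(15,15)=1
Paths never hitting -5: Σ_s g(15,s) = 25883
Paths hitting -5: 2^15 - 25883 = 6885
P = 6885/32768 = 6885/32768

Answer: 6885/32768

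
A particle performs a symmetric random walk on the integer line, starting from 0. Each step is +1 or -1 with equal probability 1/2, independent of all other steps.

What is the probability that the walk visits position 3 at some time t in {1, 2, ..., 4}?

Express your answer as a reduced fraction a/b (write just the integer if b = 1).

Answer: 1/8

Derivation:
Count via complement. Let g(t,s) = #length-t paths at position s with S_1..S_t all ≠ 3.
g(t,s) = g(t-1,s-1) + g(t-1,s+1) for s ≠ 3; g(t,3) = 0.
t=0: g(0,0)=1
t=1: g(1,-1)=1 g(1,1)=1
t=2: g(2,-2)=1 g(2,0)=2 g(2,2)=1
t=3: g(3,-3)=1 g(3,-1)=3 g(3,1)=3
t=4: g(4,-4)=1 g(4,-2)=4 g(4,0)=6 g(4,2)=3
Paths never hitting 3: Σ_s g(4,s) = 14
Paths hitting 3: 2^4 - 14 = 2
P = 2/16 = 1/8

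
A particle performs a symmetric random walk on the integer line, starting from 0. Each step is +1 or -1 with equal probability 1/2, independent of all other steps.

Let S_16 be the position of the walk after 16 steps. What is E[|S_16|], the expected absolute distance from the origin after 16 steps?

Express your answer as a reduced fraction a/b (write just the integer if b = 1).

Answer: 6435/2048

Derivation:
S_16 takes values m ≡ 0 (mod 2) with |m| ≤ 16; P(S_16=m) = C(16,(16+m)/2)/2^16.
Total paths: 2^16 = 65536
Distribution: P(S=-16)=1/65536, P(S=-14)=16/65536, P(S=-12)=120/65536, P(S=-10)=560/65536, P(S=-8)=1820/65536, P(S=-6)=4368/65536, P(S=-4)=8008/65536, P(S=-2)=11440/65536, P(S=0)=12870/65536, P(S=2)=11440/65536, P(S=4)=8008/65536, P(S=6)=4368/65536, P(S=8)=1820/65536, P(S=10)=560/65536, P(S=12)=120/65536, P(S=14)=16/65536, P(S=16)=1/65536
E[|S_16|] = Σ_m |m|·P(S_16=m) = 205920/65536 = 6435/2048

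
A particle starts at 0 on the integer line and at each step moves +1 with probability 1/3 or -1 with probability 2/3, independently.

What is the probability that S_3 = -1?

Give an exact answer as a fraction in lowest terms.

To reach position -1 after 3 steps: need 1 step of +1 and 2 steps of -1.
Number of such sequences: C(3,1) = 3
Each has probability (1/3)^1 · (2/3)^2 = 4/27
P = 3 · 4/27 = 4/9

Answer: 4/9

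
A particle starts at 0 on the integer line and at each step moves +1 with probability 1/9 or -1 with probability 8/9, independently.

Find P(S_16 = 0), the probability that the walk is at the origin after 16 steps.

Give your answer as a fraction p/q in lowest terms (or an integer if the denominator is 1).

To be at 0 after 16 steps: need exactly 8 steps of +1 and 8 of -1.
Number of such sequences: C(16,8) = 12870
Each has probability (1/9)^8 · (8/9)^8 = 16777216/1853020188851841
P = 12870 · 16777216/1853020188851841 = 23991418880/205891132094649

Answer: 23991418880/205891132094649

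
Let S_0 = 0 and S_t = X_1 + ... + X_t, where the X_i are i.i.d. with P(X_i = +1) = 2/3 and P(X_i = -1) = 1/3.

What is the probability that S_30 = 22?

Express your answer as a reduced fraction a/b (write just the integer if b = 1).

To reach position 22 after 30 steps: need 26 steps of +1 and 4 steps of -1.
Number of such sequences: C(30,26) = 27405
Each has probability (2/3)^26 · (1/3)^4 = 67108864/205891132094649
P = 27405 · 67108864/205891132094649 = 68115496960/7625597484987

Answer: 68115496960/7625597484987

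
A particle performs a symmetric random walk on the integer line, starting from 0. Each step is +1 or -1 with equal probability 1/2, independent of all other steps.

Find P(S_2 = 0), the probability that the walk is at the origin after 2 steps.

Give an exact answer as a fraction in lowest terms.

To return to 0 after 2 steps: need exactly 1 step of +1 and 1 of -1.
Favorable paths: C(2,1) = 2
Total paths: 2^2 = 4
P = 2/4 = 1/2

Answer: 1/2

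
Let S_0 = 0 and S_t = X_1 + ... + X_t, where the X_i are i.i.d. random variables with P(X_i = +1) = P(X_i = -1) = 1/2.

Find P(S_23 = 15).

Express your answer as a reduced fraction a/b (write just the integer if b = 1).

To reach position 15 after 23 steps: need 19 steps of +1 and 4 of -1.
Favorable paths: C(23,19) = 8855
Total paths: 2^23 = 8388608
P = 8855/8388608 = 8855/8388608

Answer: 8855/8388608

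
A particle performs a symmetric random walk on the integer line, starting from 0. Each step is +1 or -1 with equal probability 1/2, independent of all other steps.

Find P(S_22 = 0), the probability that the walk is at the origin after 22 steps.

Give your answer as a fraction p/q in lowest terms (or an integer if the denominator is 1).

To return to 0 after 22 steps: need exactly 11 steps of +1 and 11 of -1.
Favorable paths: C(22,11) = 705432
Total paths: 2^22 = 4194304
P = 705432/4194304 = 88179/524288

Answer: 88179/524288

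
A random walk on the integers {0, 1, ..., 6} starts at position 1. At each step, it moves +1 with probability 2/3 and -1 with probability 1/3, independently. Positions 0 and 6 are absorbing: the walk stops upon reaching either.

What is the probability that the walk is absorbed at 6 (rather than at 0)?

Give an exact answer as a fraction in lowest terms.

Answer: 32/63

Derivation:
Biased walk: p = 2/3, q = 1/3, r = q/p = 1/2
Gambler's ruin: P(hit 6 before 0 | start at 1) = (1 - r^a)/(1 - r^N)
r^1 = 1/2; r^6 = 1/64
P = (1 - 1/2) / (1 - 1/64) = 1/2 / 63/64 = 32/63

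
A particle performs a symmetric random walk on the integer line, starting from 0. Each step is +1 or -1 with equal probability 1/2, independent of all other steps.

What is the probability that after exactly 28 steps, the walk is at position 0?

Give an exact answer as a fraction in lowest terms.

To return to 0 after 28 steps: need exactly 14 steps of +1 and 14 of -1.
Favorable paths: C(28,14) = 40116600
Total paths: 2^28 = 268435456
P = 40116600/268435456 = 5014575/33554432

Answer: 5014575/33554432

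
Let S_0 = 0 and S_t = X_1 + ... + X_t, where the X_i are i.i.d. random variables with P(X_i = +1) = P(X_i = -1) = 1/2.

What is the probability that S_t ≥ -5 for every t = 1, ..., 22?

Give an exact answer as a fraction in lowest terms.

Answer: 1656667/2097152

Derivation:
Let f(t,s) = #length-t paths at position s with S_1..S_t all ≥ -5.
f(t,s) = f(t-1,s-1) + f(t-1,s+1) for s ≥ -5; f(t,s) = 0 for s < -5.
t=0: f(0,0)=1
t=1: f(1,-1)=1 f(1,1)=1
t=2: f(2,-2)=1 f(2,0)=2 f(2,2)=1
t=3: f(3,-3)=1 f(3,-1)=3 f(3,1)=3 f(3,3)=1
t=4: f(4,-4)=1 f(4,-2)=4 f(4,0)=6 f(4,2)=4 f(4,4)=1
t=5: f(5,-5)=1 f(5,-3)=5 f(5,-1)=10 f(5,1)=10 f(5,3)=5 f(5,5)=1
t=6: f(6,-4)=6 f(6,-2)=15 f(6,0)=20 f(6,2)=15 f(6,4)=6 f(6,6)=1
t=7: f(7,-5)=6 f(7,-3)=21 f(7,-1)=35 f(7,1)=35 f(7,3)=21 f(7,5)=7 f(7,7)=1
t=8: f(8,-4)=27 f(8,-2)=56 f(8,0)=70 f(8,2)=56 f(8,4)=28 f(8,6)=8 f(8,8)=1
t=9: f(9,-5)=27 f(9,-3)=83 f(9,-1)=126 f(9,1)=126 f(9,3)=84 f(9,5)=36 f(9,7)=9 f(9,9)=1
t=10: f(10,-4)=110 f(10,-2)=209 f(10,0)=252 f(10,2)=210 f(10,4)=120 f(10,6)=45 f(10,8)=10 f(10,10)=1
t=11: f(11,-5)=110 f(11,-3)=319 f(11,-1)=461 f(11,1)=462 f(11,3)=330 f(11,5)=165 f(11,7)=55 f(11,9)=11 f(11,11)=1
t=12: f(12,-4)=429 f(12,-2)=780 f(12,0)=923 f(12,2)=792 f(12,4)=495 f(12,6)=220 f(12,8)=66 f(12,10)=12 f(12,12)=1
t=13: f(13,-5)=429 f(13,-3)=1209 f(13,-1)=1703 f(13,1)=1715 f(13,3)=1287 f(13,5)=715 f(13,7)=286 f(13,9)=78 f(13,11)=13 f(13,13)=1
t=14: f(14,-4)=1638 f(14,-2)=2912 f(14,0)=3418 f(14,2)=3002 f(14,4)=2002 f(14,6)=1001 f(14,8)=364 f(14,10)=91 f(14,12)=14 f(14,14)=1
t=15: f(15,-5)=1638 f(15,-3)=4550 f(15,-1)=6330 f(15,1)=6420 f(15,3)=5004 f(15,5)=3003 f(15,7)=1365 f(15,9)=455 f(15,11)=105 f(15,13)=15 f(15,15)=1
t=16: f(16,-4)=6188 f(16,-2)=10880 f(16,0)=12750 f(16,2)=11424 f(16,4)=8007 f(16,6)=4368 f(16,8)=1820 f(16,10)=560 f(16,12)=120 f(16,14)=16 f(16,16)=1
t=17: f(17,-5)=6188 f(17,-3)=17068 f(17,-1)=23630 f(17,1)=24174 f(17,3)=19431 f(17,5)=12375 f(17,7)=6188 f(17,9)=2380 f(17,11)=680 f(17,13)=136 f(17,15)=17 f(17,17)=1
t=18: f(18,-4)=23256 f(18,-2)=40698 f(18,0)=47804 f(18,2)=43605 f(18,4)=31806 f(18,6)=18563 f(18,8)=8568 f(18,10)=3060 f(18,12)=816 f(18,14)=153 f(18,16)=18 f(18,18)=1
t=19: f(19,-5)=23256 f(19,-3)=63954 f(19,-1)=88502 f(19,1)=91409 f(19,3)=75411 f(19,5)=50369 f(19,7)=27131 f(19,9)=11628 f(19,11)=3876 f(19,13)=969 f(19,15)=171 f(19,17)=19 f(19,19)=1
t=20: f(20,-4)=87210 f(20,-2)=152456 f(20,0)=179911 f(20,2)=166820 f(20,4)=125780 f(20,6)=77500 f(20,8)=38759 f(20,10)=15504 f(20,12)=4845 f(20,14)=1140 f(20,16)=190 f(20,18)=20 f(20,20)=1
t=21: f(21,-5)=87210 f(21,-3)=239666 f(21,-1)=332367 f(21,1)=346731 f(21,3)=292600 f(21,5)=203280 f(21,7)=116259 f(21,9)=54263 f(21,11)=20349 f(21,13)=5985 f(21,15)=1330 f(21,17)=210 f(21,19)=21 f(21,21)=1
t=22: f(22,-4)=326876 f(22,-2)=572033 f(22,0)=679098 f(22,2)=639331 f(22,4)=495880 f(22,6)=319539 f(22,8)=170522 f(22,10)=74612 f(22,12)=26334 f(22,14)=7315 f(22,16)=1540 f(22,18)=231 f(22,20)=22 f(22,22)=1
Σ_s f(22,s) = 3313334
P = 3313334/4194304 = 1656667/2097152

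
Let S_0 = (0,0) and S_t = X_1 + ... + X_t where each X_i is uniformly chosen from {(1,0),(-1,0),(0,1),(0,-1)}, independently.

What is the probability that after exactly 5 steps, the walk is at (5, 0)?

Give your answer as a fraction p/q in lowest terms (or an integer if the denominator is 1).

Let h be the number of horizontal steps (so 5-h are vertical). To end at (5,0) need (h+5)/2 right-steps and ((5-h)+0)/2 up-steps.
Sum over h with 5 ≤ h ≤ 5, h ≡ 1 (mod 2), 5-h ≡ 0 (mod 2):
h=5: C(5,5)·C(5,5)·C(0,0) = 1·1·1 = 1
Total favorable: 1
Total paths: 4^5 = 1024
P = 1/1024 = 1/1024

Answer: 1/1024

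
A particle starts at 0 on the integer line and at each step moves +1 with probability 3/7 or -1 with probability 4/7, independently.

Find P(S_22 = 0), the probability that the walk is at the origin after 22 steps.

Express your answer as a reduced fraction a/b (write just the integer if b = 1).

Answer: 74877411564453888/558545864083284007

Derivation:
To be at 0 after 22 steps: need exactly 11 steps of +1 and 11 of -1.
Number of such sequences: C(22,11) = 705432
Each has probability (3/7)^11 · (4/7)^11 = 743008370688/3909821048582988049
P = 705432 · 743008370688/3909821048582988049 = 74877411564453888/558545864083284007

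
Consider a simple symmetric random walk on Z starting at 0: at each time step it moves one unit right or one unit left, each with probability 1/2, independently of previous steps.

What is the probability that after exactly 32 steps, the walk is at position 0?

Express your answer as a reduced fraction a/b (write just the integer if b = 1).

To return to 0 after 32 steps: need exactly 16 steps of +1 and 16 of -1.
Favorable paths: C(32,16) = 601080390
Total paths: 2^32 = 4294967296
P = 601080390/4294967296 = 300540195/2147483648

Answer: 300540195/2147483648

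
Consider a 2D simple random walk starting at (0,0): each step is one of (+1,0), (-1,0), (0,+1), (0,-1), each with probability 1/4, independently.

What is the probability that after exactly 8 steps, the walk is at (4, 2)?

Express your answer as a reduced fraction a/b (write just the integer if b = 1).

Answer: 7/1024

Derivation:
Let h be the number of horizontal steps (so 8-h are vertical). To end at (4,2) need (h+4)/2 right-steps and ((8-h)+2)/2 up-steps.
Sum over h with 4 ≤ h ≤ 6, h ≡ 0 (mod 2), 8-h ≡ 0 (mod 2):
h=4: C(8,4)·C(4,4)·C(4,3) = 70·1·4 = 280
h=6: C(8,6)·C(6,5)·C(2,2) = 28·6·1 = 168
Total favorable: 448
Total paths: 4^8 = 65536
P = 448/65536 = 7/1024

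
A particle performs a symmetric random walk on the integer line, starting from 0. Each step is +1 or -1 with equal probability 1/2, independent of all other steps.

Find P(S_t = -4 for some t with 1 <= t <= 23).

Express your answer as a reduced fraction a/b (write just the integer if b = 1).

Answer: 106135/262144

Derivation:
Count via complement. Let g(t,s) = #length-t paths at position s with S_1..S_t all ≠ -4.
g(t,s) = g(t-1,s-1) + g(t-1,s+1) for s ≠ -4; g(t,-4) = 0.
t=0: g(0,0)=1
t=1: g(1,-1)=1 g(1,1)=1
t=2: g(2,-2)=1 g(2,0)=2 g(2,2)=1
t=3: g(3,-3)=1 g(3,-1)=3 g(3,1)=3 g(3,3)=1
t=4: g(4,-2)=4 g(4,0)=6 g(4,2)=4 g(4,4)=1
t=5: g(5,-3)=4 g(5,-1)=10 g(5,1)=10 g(5,3)=5 g(5,5)=1
t=6: g(6,-2)=14 g(6,0)=20 g(6,2)=15 g(6,4)=6 g(6,6)=1
t=7: g(7,-3)=14 g(7,-1)=34 g(7,1)=35 g(7,3)=21 g(7,5)=7 g(7,7)=1
t=8: g(8,-2)=48 g(8,0)=69 g(8,2)=56 g(8,4)=28 g(8,6)=8 g(8,8)=1
t=9: g(9,-3)=48 g(9,-1)=117 g(9,1)=125 g(9,3)=84 g(9,5)=36 g(9,7)=9 g(9,9)=1
t=10: g(10,-2)=165 g(10,0)=242 g(10,2)=209 g(10,4)=120 g(10,6)=45 g(10,8)=10 g(10,10)=1
t=11: g(11,-3)=165 g(11,-1)=407 g(11,1)=451 g(11,3)=329 g(11,5)=165 g(11,7)=55 g(11,9)=11 g(11,11)=1
t=12: g(12,-2)=572 g(12,0)=858 g(12,2)=780 g(12,4)=494 g(12,6)=220 g(12,8)=66 g(12,10)=12 g(12,12)=1
t=13: g(13,-3)=572 g(13,-1)=1430 g(13,1)=1638 g(13,3)=1274 g(13,5)=714 g(13,7)=286 g(13,9)=78 g(13,11)=13 g(13,13)=1
t=14: g(14,-2)=2002 g(14,0)=3068 g(14,2)=2912 g(14,4)=1988 g(14,6)=1000 g(14,8)=364 g(14,10)=91 g(14,12)=14 g(14,14)=1
t=15: g(15,-3)=2002 g(15,-1)=5070 g(15,1)=5980 g(15,3)=4900 g(15,5)=2988 g(15,7)=1364 g(15,9)=455 g(15,11)=105 g(15,13)=15 g(15,15)=1
t=16: g(16,-2)=7072 g(16,0)=11050 g(16,2)=10880 g(16,4)=7888 g(16,6)=4352 g(16,8)=1819 g(16,10)=560 g(16,12)=120 g(16,14)=16 g(16,16)=1
t=17: g(17,-3)=7072 g(17,-1)=18122 g(17,1)=21930 g(17,3)=18768 g(17,5)=12240 g(17,7)=6171 g(17,9)=2379 g(17,11)=680 g(17,13)=136 g(17,15)=17 g(17,17)=1
t=18: g(18,-2)=25194 g(18,0)=40052 g(18,2)=40698 g(18,4)=31008 g(18,6)=18411 g(18,8)=8550 g(18,10)=3059 g(18,12)=816 g(18,14)=153 g(18,16)=18 g(18,18)=1
t=19: g(19,-3)=25194 g(19,-1)=65246 g(19,1)=80750 g(19,3)=71706 g(19,5)=49419 g(19,7)=26961 g(19,9)=11609 g(19,11)=3875 g(19,13)=969 g(19,15)=171 g(19,17)=19 g(19,19)=1
t=20: g(20,-2)=90440 g(20,0)=145996 g(20,2)=152456 g(20,4)=121125 g(20,6)=76380 g(20,8)=38570 g(20,10)=15484 g(20,12)=4844 g(20,14)=1140 g(20,16)=190 g(20,18)=20 g(20,20)=1
t=21: g(21,-3)=90440 g(21,-1)=236436 g(21,1)=298452 g(21,3)=273581 g(21,5)=197505 g(21,7)=114950 g(21,9)=54054 g(21,11)=20328 g(21,13)=5984 g(21,15)=1330 g(21,17)=210 g(21,19)=21 g(21,21)=1
t=22: g(22,-2)=326876 g(22,0)=534888 g(22,2)=572033 g(22,4)=471086 g(22,6)=312455 g(22,8)=169004 g(22,10)=74382 g(22,12)=26312 g(22,14)=7314 g(22,16)=1540 g(22,18)=231 g(22,20)=22 g(22,22)=1
t=23: g(23,-3)=326876 g(23,-1)=861764 g(23,1)=1106921 g(23,3)=1043119 g(23,5)=783541 g(23,7)=481459 g(23,9)=243386 g(23,11)=100694 g(23,13)=33626 g(23,15)=8854 g(23,17)=1771 g(23,19)=253 g(23,21)=23 g(23,23)=1
Paths never hitting -4: Σ_s g(23,s) = 4992288
Paths hitting -4: 2^23 - 4992288 = 3396320
P = 3396320/8388608 = 106135/262144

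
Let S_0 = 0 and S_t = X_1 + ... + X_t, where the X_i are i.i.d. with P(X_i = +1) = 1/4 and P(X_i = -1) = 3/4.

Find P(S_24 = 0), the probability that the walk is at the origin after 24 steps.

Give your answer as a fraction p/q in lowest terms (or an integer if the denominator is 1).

To be at 0 after 24 steps: need exactly 12 steps of +1 and 12 of -1.
Number of such sequences: C(24,12) = 2704156
Each has probability (1/4)^12 · (3/4)^12 = 531441/281474976710656
P = 2704156 · 531441/281474976710656 = 359274842199/70368744177664

Answer: 359274842199/70368744177664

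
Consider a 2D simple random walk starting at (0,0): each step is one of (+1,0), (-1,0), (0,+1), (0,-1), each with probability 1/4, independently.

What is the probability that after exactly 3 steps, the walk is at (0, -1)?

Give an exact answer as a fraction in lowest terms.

Answer: 9/64

Derivation:
Let h be the number of horizontal steps (so 3-h are vertical). To end at (0,-1) need (h+0)/2 right-steps and ((3-h)-1)/2 up-steps.
Sum over h with 0 ≤ h ≤ 2, h ≡ 0 (mod 2), 3-h ≡ 1 (mod 2):
h=0: C(3,0)·C(0,0)·C(3,1) = 1·1·3 = 3
h=2: C(3,2)·C(2,1)·C(1,0) = 3·2·1 = 6
Total favorable: 9
Total paths: 4^3 = 64
P = 9/64 = 9/64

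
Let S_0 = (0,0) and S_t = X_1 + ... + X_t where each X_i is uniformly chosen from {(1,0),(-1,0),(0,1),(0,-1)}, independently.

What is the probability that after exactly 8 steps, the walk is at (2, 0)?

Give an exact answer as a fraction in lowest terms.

Answer: 49/1024

Derivation:
Let h be the number of horizontal steps (so 8-h are vertical). To end at (2,0) need (h+2)/2 right-steps and ((8-h)+0)/2 up-steps.
Sum over h with 2 ≤ h ≤ 8, h ≡ 0 (mod 2), 8-h ≡ 0 (mod 2):
h=2: C(8,2)·C(2,2)·C(6,3) = 28·1·20 = 560
h=4: C(8,4)·C(4,3)·C(4,2) = 70·4·6 = 1680
h=6: C(8,6)·C(6,4)·C(2,1) = 28·15·2 = 840
h=8: C(8,8)·C(8,5)·C(0,0) = 1·56·1 = 56
Total favorable: 3136
Total paths: 4^8 = 65536
P = 3136/65536 = 49/1024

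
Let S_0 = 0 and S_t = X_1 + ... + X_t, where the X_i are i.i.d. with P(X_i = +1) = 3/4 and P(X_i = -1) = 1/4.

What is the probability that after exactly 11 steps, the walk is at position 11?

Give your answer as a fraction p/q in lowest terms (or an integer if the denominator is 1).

To reach position 11 after 11 steps: need 11 steps of +1 and 0 steps of -1.
Number of such sequences: C(11,11) = 1
Each has probability (3/4)^11 · (1/4)^0 = 177147/4194304
P = 1 · 177147/4194304 = 177147/4194304

Answer: 177147/4194304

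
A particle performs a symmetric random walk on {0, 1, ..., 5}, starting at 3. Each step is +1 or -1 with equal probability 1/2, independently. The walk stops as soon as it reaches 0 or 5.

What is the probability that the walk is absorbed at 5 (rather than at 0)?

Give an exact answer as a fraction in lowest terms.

Answer: 3/5

Derivation:
Symmetric walk (p = 1/2): the harmonic-function argument gives P(hit 5 before 0 | start at 3) = a/N.
P = 3/5 = 3/5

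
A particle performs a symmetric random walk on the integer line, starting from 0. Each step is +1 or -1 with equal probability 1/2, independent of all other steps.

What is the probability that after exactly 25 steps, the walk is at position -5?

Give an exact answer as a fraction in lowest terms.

Answer: 408595/4194304

Derivation:
To reach position -5 after 25 steps: need 10 steps of +1 and 15 of -1.
Favorable paths: C(25,10) = 3268760
Total paths: 2^25 = 33554432
P = 3268760/33554432 = 408595/4194304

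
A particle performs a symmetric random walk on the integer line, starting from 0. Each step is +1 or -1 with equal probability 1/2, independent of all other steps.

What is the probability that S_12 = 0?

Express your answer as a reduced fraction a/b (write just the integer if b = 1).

Answer: 231/1024

Derivation:
To reach position 0 after 12 steps: need 6 steps of +1 and 6 of -1.
Favorable paths: C(12,6) = 924
Total paths: 2^12 = 4096
P = 924/4096 = 231/1024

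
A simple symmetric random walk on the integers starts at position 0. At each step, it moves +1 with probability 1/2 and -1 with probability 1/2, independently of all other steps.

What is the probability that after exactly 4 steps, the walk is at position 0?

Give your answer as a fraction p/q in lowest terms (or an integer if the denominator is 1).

Answer: 3/8

Derivation:
To reach position 0 after 4 steps: need 2 steps of +1 and 2 of -1.
Favorable paths: C(4,2) = 6
Total paths: 2^4 = 16
P = 6/16 = 3/8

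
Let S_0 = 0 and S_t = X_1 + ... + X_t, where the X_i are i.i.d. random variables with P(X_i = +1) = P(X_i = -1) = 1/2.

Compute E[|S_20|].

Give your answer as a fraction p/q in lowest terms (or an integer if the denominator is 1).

S_20 takes values m ≡ 0 (mod 2) with |m| ≤ 20; P(S_20=m) = C(20,(20+m)/2)/2^20.
Total paths: 2^20 = 1048576
Distribution: P(S=-20)=1/1048576, P(S=-18)=20/1048576, P(S=-16)=190/1048576, P(S=-14)=1140/1048576, P(S=-12)=4845/1048576, P(S=-10)=15504/1048576, P(S=-8)=38760/1048576, P(S=-6)=77520/1048576, P(S=-4)=125970/1048576, P(S=-2)=167960/1048576, P(S=0)=184756/1048576, P(S=2)=167960/1048576, P(S=4)=125970/1048576, P(S=6)=77520/1048576, P(S=8)=38760/1048576, P(S=10)=15504/1048576, P(S=12)=4845/1048576, P(S=14)=1140/1048576, P(S=16)=190/1048576, P(S=18)=20/1048576, P(S=20)=1/1048576
E[|S_20|] = Σ_m |m|·P(S_20=m) = 3695120/1048576 = 230945/65536

Answer: 230945/65536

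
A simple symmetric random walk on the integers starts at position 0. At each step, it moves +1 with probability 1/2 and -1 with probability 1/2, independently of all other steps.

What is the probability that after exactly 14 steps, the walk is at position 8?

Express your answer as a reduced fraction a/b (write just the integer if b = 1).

Answer: 91/4096

Derivation:
To reach position 8 after 14 steps: need 11 steps of +1 and 3 of -1.
Favorable paths: C(14,11) = 364
Total paths: 2^14 = 16384
P = 364/16384 = 91/4096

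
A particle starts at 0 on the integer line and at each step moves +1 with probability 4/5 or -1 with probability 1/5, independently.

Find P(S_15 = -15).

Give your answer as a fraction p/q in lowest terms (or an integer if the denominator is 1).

Answer: 1/30517578125

Derivation:
To reach position -15 after 15 steps: need 0 steps of +1 and 15 steps of -1.
Number of such sequences: C(15,0) = 1
Each has probability (4/5)^0 · (1/5)^15 = 1/30517578125
P = 1 · 1/30517578125 = 1/30517578125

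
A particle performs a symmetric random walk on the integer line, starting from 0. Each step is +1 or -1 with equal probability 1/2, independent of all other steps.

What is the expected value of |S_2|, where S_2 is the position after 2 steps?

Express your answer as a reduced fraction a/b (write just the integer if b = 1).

Answer: 1

Derivation:
S_2 takes values m ≡ 0 (mod 2) with |m| ≤ 2; P(S_2=m) = C(2,(2+m)/2)/2^2.
Total paths: 2^2 = 4
Distribution: P(S=-2)=1/4, P(S=0)=2/4, P(S=2)=1/4
E[|S_2|] = Σ_m |m|·P(S_2=m) = 4/4 = 1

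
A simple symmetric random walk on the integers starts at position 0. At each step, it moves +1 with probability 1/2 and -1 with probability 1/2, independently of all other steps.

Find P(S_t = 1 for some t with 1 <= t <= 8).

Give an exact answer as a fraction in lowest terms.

Count via complement. Let g(t,s) = #length-t paths at position s with S_1..S_t all ≠ 1.
g(t,s) = g(t-1,s-1) + g(t-1,s+1) for s ≠ 1; g(t,1) = 0.
t=0: g(0,0)=1
t=1: g(1,-1)=1
t=2: g(2,-2)=1 g(2,0)=1
t=3: g(3,-3)=1 g(3,-1)=2
t=4: g(4,-4)=1 g(4,-2)=3 g(4,0)=2
t=5: g(5,-5)=1 g(5,-3)=4 g(5,-1)=5
t=6: g(6,-6)=1 g(6,-4)=5 g(6,-2)=9 g(6,0)=5
t=7: g(7,-7)=1 g(7,-5)=6 g(7,-3)=14 g(7,-1)=14
t=8: g(8,-8)=1 g(8,-6)=7 g(8,-4)=20 g(8,-2)=28 g(8,0)=14
Paths never hitting 1: Σ_s g(8,s) = 70
Paths hitting 1: 2^8 - 70 = 186
P = 186/256 = 93/128

Answer: 93/128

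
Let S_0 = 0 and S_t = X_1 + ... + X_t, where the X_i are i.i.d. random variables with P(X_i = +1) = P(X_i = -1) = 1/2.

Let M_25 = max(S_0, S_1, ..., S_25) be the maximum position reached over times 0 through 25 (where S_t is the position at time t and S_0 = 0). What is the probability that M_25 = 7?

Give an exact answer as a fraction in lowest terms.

Let M_25 = max(S_0,...,S_25). Use the reflection principle: for j ≥ 1, #{paths with M_25 ≥ j} = #{S_25 ≥ j} + #{S_25 ≥ j+1}.
By reflection, #{M_25 ≥ 7} = #{S_25 ≥ 7} + #{S_25 ≥ 8} = 3850756 + 1807781 = 5658537.
#{M_25 ≥ 8} = #{S_25 ≥ 8} + #{S_25 ≥ 9} = 1807781 + 1807781 = 3615562.
#{M_25 = 7} = 5658537 - 3615562 = 2042975.
P(M_25 = 7) = 2042975/33554432 = 2042975/33554432

Answer: 2042975/33554432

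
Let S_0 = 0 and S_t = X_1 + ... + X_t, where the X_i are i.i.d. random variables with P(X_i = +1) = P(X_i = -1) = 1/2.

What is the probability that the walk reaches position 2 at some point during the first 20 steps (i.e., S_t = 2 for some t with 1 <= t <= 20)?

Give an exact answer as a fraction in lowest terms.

Count via complement. Let g(t,s) = #length-t paths at position s with S_1..S_t all ≠ 2.
g(t,s) = g(t-1,s-1) + g(t-1,s+1) for s ≠ 2; g(t,2) = 0.
t=0: g(0,0)=1
t=1: g(1,-1)=1 g(1,1)=1
t=2: g(2,-2)=1 g(2,0)=2
t=3: g(3,-3)=1 g(3,-1)=3 g(3,1)=2
t=4: g(4,-4)=1 g(4,-2)=4 g(4,0)=5
t=5: g(5,-5)=1 g(5,-3)=5 g(5,-1)=9 g(5,1)=5
t=6: g(6,-6)=1 g(6,-4)=6 g(6,-2)=14 g(6,0)=14
t=7: g(7,-7)=1 g(7,-5)=7 g(7,-3)=20 g(7,-1)=28 g(7,1)=14
t=8: g(8,-8)=1 g(8,-6)=8 g(8,-4)=27 g(8,-2)=48 g(8,0)=42
t=9: g(9,-9)=1 g(9,-7)=9 g(9,-5)=35 g(9,-3)=75 g(9,-1)=90 g(9,1)=42
t=10: g(10,-10)=1 g(10,-8)=10 g(10,-6)=44 g(10,-4)=110 g(10,-2)=165 g(10,0)=132
t=11: g(11,-11)=1 g(11,-9)=11 g(11,-7)=54 g(11,-5)=154 g(11,-3)=275 g(11,-1)=297 g(11,1)=132
t=12: g(12,-12)=1 g(12,-10)=12 g(12,-8)=65 g(12,-6)=208 g(12,-4)=429 g(12,-2)=572 g(12,0)=429
t=13: g(13,-13)=1 g(13,-11)=13 g(13,-9)=77 g(13,-7)=273 g(13,-5)=637 g(13,-3)=1001 g(13,-1)=1001 g(13,1)=429
t=14: g(14,-14)=1 g(14,-12)=14 g(14,-10)=90 g(14,-8)=350 g(14,-6)=910 g(14,-4)=1638 g(14,-2)=2002 g(14,0)=1430
t=15: g(15,-15)=1 g(15,-13)=15 g(15,-11)=104 g(15,-9)=440 g(15,-7)=1260 g(15,-5)=2548 g(15,-3)=3640 g(15,-1)=3432 g(15,1)=1430
t=16: g(16,-16)=1 g(16,-14)=16 g(16,-12)=119 g(16,-10)=544 g(16,-8)=1700 g(16,-6)=3808 g(16,-4)=6188 g(16,-2)=7072 g(16,0)=4862
t=17: g(17,-17)=1 g(17,-15)=17 g(17,-13)=135 g(17,-11)=663 g(17,-9)=2244 g(17,-7)=5508 g(17,-5)=9996 g(17,-3)=13260 g(17,-1)=11934 g(17,1)=4862
t=18: g(18,-18)=1 g(18,-16)=18 g(18,-14)=152 g(18,-12)=798 g(18,-10)=2907 g(18,-8)=7752 g(18,-6)=15504 g(18,-4)=23256 g(18,-2)=25194 g(18,0)=16796
t=19: g(19,-19)=1 g(19,-17)=19 g(19,-15)=170 g(19,-13)=950 g(19,-11)=3705 g(19,-9)=10659 g(19,-7)=23256 g(19,-5)=38760 g(19,-3)=48450 g(19,-1)=41990 g(19,1)=16796
t=20: g(20,-20)=1 g(20,-18)=20 g(20,-16)=189 g(20,-14)=1120 g(20,-12)=4655 g(20,-10)=14364 g(20,-8)=33915 g(20,-6)=62016 g(20,-4)=87210 g(20,-2)=90440 g(20,0)=58786
Paths never hitting 2: Σ_s g(20,s) = 352716
Paths hitting 2: 2^20 - 352716 = 695860
P = 695860/1048576 = 173965/262144

Answer: 173965/262144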